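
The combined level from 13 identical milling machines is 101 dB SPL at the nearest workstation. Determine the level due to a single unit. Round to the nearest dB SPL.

13 equal contributions raise the level by 10·log₁₀ 13 = 11.139 dB, so each unit alone gives 101 − 11.139.

90 dB SPL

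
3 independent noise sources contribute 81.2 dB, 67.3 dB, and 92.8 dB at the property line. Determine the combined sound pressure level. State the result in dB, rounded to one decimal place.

For uncorrelated sources the intensities add, so convert each level to linear form, sum, and take 10·log₁₀ of the total.
Σ 10^(L/10) = 10^(81.2/10) + 10^(67.3/10) + 10^(92.8/10) = 2.043e+09.
L_total = 10·log₁₀(2.043e+09) = 93.10 dB.

93.1 dB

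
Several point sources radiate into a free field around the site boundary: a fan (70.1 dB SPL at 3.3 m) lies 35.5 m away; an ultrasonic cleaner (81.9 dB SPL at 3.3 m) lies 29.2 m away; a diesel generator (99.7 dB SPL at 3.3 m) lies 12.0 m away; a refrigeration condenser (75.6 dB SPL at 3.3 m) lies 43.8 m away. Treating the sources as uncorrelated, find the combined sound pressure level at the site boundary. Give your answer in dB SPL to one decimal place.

88.5 dB SPL

Apply inverse-square spreading to bring every level to the receiver, then sum 10^(L/10).
fan: 70.1 − 20·log₁₀(35.5/3.3) = 70.1 − 20.63 = 49.47 dB SPL.
ultrasonic cleaner: 81.9 − 20·log₁₀(29.2/3.3) = 81.9 − 18.94 = 62.96 dB SPL.
diesel generator: 99.7 − 20·log₁₀(12.0/3.3) = 99.7 − 11.21 = 88.49 dB SPL.
refrigeration condenser: 75.6 − 20·log₁₀(43.8/3.3) = 75.6 − 22.46 = 53.14 dB SPL.
Σ 10^(L/10) = 7.080e+08 → L_total = 10·log₁₀(7.080e+08) = 88.50 dB SPL.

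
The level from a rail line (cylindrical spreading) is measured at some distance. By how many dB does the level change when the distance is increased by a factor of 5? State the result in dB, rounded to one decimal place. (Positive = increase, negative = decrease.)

-7.0 dB

With cylindrical spreading the level changes by −10·log₁₀(r₂/r₁).
ΔL = −10·log₁₀(5) = -6.99 dB.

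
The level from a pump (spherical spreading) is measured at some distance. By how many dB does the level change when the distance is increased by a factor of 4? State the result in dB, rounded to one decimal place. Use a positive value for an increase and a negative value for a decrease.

-12.0 dB

A point source loses 6 dB per doubling of distance; generally ΔL = −20·log₁₀(r₂/r₁).
ΔL = −20·log₁₀(4) = -12.04 dB.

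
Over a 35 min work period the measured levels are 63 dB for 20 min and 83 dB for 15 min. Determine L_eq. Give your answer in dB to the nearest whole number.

79 dB

Weight each interval's intensity by its duration and average over T = 35 min:
Σ tᵢ·10^(Lᵢ/10) = 20·10^(63/10) + 15·10^(83/10) = 3.033e+09.
L_eq = 10·log₁₀(3.033e+09/35) = 79.38 dB.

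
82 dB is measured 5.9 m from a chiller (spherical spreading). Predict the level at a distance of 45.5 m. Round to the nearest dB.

64 dB

Spherical spreading from a point source gives a 20·log₁₀(r₂/r₁) drop.
L₂ = 82 − 20·log₁₀(45.5/5.9) = 82 − 17.743 = 64.26 dB.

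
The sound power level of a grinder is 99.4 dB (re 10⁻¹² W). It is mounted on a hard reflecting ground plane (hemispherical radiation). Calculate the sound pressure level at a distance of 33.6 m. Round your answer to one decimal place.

The power spreads over a hemisphere of area 2π·r², so L_p = L_w − 10·log₁₀(2π·r²).
2π·r² = 7093 m², 10·log₁₀ of that is 38.509 dB.
L_p = 99.4 − 38.509 = 60.89 dB.

60.9 dB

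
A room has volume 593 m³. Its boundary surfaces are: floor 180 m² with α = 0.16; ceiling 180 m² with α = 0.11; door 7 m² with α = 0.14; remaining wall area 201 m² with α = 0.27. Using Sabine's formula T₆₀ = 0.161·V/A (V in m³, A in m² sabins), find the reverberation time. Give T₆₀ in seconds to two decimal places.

0.92 s

Total absorption A = 180·0.16 + 180·0.11 + 7·0.14 + 201·0.27 = 103.85 m² sabins.
T₆₀ = 0.161·V/A = 0.161·593/103.85 = 0.919 s.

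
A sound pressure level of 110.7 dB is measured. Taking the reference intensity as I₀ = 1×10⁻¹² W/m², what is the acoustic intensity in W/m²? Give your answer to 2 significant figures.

I = I₀·10^(L/10) = 10⁻¹² × 10^(110.7/10) = 10^(-0.930).

0.12 W/m²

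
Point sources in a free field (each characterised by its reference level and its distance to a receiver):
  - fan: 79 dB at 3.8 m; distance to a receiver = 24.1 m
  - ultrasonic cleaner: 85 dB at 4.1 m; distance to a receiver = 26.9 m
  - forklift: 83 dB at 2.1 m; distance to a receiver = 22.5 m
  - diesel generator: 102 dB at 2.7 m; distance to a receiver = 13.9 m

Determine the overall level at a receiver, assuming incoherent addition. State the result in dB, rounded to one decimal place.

87.8 dB

Apply inverse-square spreading to bring every level to the receiver, then sum 10^(L/10).
fan: 79 − 20·log₁₀(24.1/3.8) = 79 − 16.04 = 62.96 dB.
ultrasonic cleaner: 85 − 20·log₁₀(26.9/4.1) = 85 − 16.34 = 68.66 dB.
forklift: 83 − 20·log₁₀(22.5/2.1) = 83 − 20.60 = 62.40 dB.
diesel generator: 102 − 20·log₁₀(13.9/2.7) = 102 − 14.23 = 87.77 dB.
Σ 10^(L/10) = 6.091e+08 → L_total = 10·log₁₀(6.091e+08) = 87.85 dB.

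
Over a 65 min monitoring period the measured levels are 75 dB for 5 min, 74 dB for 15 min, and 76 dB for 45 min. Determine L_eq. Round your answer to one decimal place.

75.5 dB

Weight each interval's intensity by its duration and average over T = 65 min:
Σ tᵢ·10^(Lᵢ/10) = 5·10^(75/10) + 15·10^(74/10) + 45·10^(76/10) = 2.326e+09.
L_eq = 10·log₁₀(2.326e+09/65) = 75.54 dB.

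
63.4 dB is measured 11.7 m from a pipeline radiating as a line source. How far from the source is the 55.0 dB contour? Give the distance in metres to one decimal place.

For a line source L₁ − L₂ = 10·log₁₀(r₂/r₁), so r₂ = r₁·10^((L₁−L₂)/10).
r₂ = 11.7·10^((63.4−55.0)/10) = 11.7·10^(8.4/10) = 80.94 m.

80.9 m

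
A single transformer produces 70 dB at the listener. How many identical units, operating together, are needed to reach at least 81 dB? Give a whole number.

13

N identical sources give L₁ + 10·log₁₀ N, so require 10·log₁₀ N ≥ 81 − 70 = 11.0 dB.
N ≥ 10^(11.0/10) = 12.589, so N = 13.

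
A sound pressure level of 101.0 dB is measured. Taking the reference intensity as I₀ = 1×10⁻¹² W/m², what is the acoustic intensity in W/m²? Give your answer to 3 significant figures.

0.0126 W/m²

L = 10·log₁₀(I/I₀) ⇒ I = I₀·10^(L/10) = 10⁻¹² × 10^10.10.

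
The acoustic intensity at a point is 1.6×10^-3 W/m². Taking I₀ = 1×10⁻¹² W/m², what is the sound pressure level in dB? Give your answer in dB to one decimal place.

I/I₀ = 1.6×10^-3/10⁻¹² = 1.6×10^9, and L = 10·log₁₀(I/I₀).
L = 10·(0.2041 + 9) = 92.04 dB.

92.0 dB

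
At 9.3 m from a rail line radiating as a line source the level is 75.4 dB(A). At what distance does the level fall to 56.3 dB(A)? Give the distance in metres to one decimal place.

755.9 m

Line-source spreading drops the level by 10·log₁₀(r₂/r₁); inverting, r₂/r₁ = 10^(ΔL/10).
r₂ = 9.3·10^((75.4−56.3)/10) = 9.3·10^(19.1/10) = 755.93 m.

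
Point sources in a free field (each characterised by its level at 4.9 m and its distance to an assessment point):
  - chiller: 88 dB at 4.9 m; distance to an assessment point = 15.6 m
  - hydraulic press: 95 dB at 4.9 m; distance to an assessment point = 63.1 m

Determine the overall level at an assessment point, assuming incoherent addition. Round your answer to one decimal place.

First find each source's level at the receiver (point-source: −20·log₁₀(r/r_ref)), then combine on an intensity basis.
chiller: 88 − 20·log₁₀(15.6/4.9) = 88 − 10.06 = 77.94 dB.
hydraulic press: 95 − 20·log₁₀(63.1/4.9) = 95 − 22.20 = 72.80 dB.
Σ 10^(L/10) = 8.132e+07 → L_total = 10·log₁₀(8.132e+07) = 79.10 dB.

79.1 dB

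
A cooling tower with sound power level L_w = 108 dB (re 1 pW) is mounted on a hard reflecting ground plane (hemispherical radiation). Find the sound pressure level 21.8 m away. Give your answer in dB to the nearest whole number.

The power spreads over a hemisphere of area 2π·r², so L_p = L_w − 10·log₁₀(2π·r²).
2π·r² = 2986 m², 10·log₁₀ of that is 34.751 dB.
L_p = 108 − 34.751 = 73.25 dB.

73 dB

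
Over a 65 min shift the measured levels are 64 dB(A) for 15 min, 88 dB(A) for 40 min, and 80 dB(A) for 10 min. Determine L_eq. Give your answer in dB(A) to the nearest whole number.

The energy average is taken in the linear domain: L_eq = 10·log₁₀[(Σ tᵢ·10^(Lᵢ/10))/T], T = 65 min.
Σ tᵢ·10^(Lᵢ/10) = 15·10^(64/10) + 40·10^(88/10) + 10·10^(80/10) = 2.628e+10.
L_eq = 10·log₁₀(2.628e+10/65) = 86.07 dB(A).

86 dB(A)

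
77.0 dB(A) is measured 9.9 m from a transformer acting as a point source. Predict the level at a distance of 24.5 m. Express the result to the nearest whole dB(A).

69 dB(A)

For a point source, L₂ = L₁ − 20·log₁₀(r₂/r₁).
L₂ = 77.0 − 20·log₁₀(24.5/9.9) = 77.0 − 7.871 = 69.13 dB(A).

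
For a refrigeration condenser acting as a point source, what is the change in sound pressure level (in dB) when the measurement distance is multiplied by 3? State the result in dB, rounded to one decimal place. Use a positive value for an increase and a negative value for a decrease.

Point-source spreading: ΔL = −20·log₁₀(r₂/r₁).
ΔL = −20·log₁₀(3) = -9.54 dB.

-9.5 dB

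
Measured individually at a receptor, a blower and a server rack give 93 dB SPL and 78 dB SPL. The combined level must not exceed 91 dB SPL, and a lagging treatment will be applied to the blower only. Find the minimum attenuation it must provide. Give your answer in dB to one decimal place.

2.2 dB

Everything except the blower sums to 10^(78/10) = 6.310e+07 in linear terms, 78.00 dB SPL.
To meet 91 dB SPL overall, the treated blower may contribute at most 10^(91/10) − 6.310e+07 = 1.196e+09, i.e. 90.78 dB SPL.
So the blower must be reduced from 93 to 90.78 dB SPL: IL = 2.22 dB.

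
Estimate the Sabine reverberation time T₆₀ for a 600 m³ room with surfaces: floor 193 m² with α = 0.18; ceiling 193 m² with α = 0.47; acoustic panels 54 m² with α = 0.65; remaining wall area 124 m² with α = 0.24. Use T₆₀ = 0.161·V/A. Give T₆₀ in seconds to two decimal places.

A = Σ Sᵢαᵢ = 193·0.18 + 193·0.47 + 54·0.65 + 124·0.24 = 190.31 m².
T₆₀ = 0.161·V/A = 0.161·600/190.31 = 0.508 s.

0.51 s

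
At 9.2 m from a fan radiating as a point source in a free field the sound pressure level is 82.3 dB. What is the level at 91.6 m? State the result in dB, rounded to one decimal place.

62.3 dB

Spherical spreading from a point source gives a 20·log₁₀(r₂/r₁) drop.
L₂ = 82.3 − 20·log₁₀(91.6/9.2) = 82.3 − 19.962 = 62.34 dB.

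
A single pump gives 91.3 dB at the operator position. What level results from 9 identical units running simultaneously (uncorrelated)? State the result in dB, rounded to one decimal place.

100.8 dB

N identical incoherent sources raise the level by 10·log₁₀ N.
L_total = 91.3 + 10·log₁₀(9) = 91.3 + 9.542 = 100.84 dB.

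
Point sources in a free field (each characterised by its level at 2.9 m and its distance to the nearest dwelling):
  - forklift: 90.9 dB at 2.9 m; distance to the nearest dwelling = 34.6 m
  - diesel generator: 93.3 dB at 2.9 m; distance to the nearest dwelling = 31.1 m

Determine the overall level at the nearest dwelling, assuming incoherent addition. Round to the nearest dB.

Propagate each source to the receiver with L = L_ref − 20·log₁₀(r/r_ref), then add intensities.
forklift: 90.9 − 20·log₁₀(34.6/2.9) = 90.9 − 21.53 = 69.37 dB.
diesel generator: 93.3 − 20·log₁₀(31.1/2.9) = 93.3 − 20.61 = 72.69 dB.
Σ 10^(L/10) = 2.723e+07 → L_total = 10·log₁₀(2.723e+07) = 74.35 dB.

74 dB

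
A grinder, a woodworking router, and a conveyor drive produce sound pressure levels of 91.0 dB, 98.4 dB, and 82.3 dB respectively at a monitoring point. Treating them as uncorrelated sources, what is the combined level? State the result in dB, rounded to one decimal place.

99.2 dB

Incoherent sources combine by intensity addition: L_total = 10·log₁₀(Σ 10^(L_i/10)).
Σ 10^(L/10) = 10^(91.0/10) + 10^(98.4/10) + 10^(82.3/10) = 8.347e+09.
L_total = 10·log₁₀(8.347e+09) = 99.22 dB.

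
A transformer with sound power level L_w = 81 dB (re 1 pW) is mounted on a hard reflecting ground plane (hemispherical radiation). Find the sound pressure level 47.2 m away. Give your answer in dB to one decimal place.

39.5 dB

L_p = L_w − 10·log₁₀(2π·r²) with r = 47.2 m.
2π·r² = 1.4e+04 m², 10·log₁₀ of that is 41.461 dB.
L_p = 81 − 41.461 = 39.54 dB.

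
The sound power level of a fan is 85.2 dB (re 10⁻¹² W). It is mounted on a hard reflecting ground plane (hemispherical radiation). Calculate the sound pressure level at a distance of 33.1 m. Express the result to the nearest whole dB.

47 dB

L_p = L_w − 10·log₁₀(2π·r²) with r = 33.1 m.
2π·r² = 6884 m², 10·log₁₀ of that is 38.378 dB.
L_p = 85.2 − 38.378 = 46.82 dB.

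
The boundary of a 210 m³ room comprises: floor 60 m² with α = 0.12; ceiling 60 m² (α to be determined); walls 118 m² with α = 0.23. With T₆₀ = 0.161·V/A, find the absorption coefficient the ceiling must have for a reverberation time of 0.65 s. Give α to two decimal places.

0.29

From T₆₀ = 0.161·V/A, the target T₆₀ = 0.65 s needs A = 0.161·210/0.65 = 52.02 m².
Absorption from the other surfaces = 60·0.12 + 118·0.23 = 34.34 m², so the ceiling must supply 17.68 m² over 60 m².
α = 17.68/60 = 0.295.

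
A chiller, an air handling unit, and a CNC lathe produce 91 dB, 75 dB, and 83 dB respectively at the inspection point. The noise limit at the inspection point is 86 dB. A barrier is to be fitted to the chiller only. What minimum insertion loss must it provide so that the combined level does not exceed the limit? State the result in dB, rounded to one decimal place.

8.8 dB

The untreated sources together contribute 10^(75/10) + 10^(83/10) = 2.311e+08, i.e. 83.64 dB.
The limit corresponds to 10^(86/10) = 3.981e+08; subtracting the fixed part leaves 1.670e+08 for the chiller, i.e. 82.23 dB.
Required insertion loss = 91 − 82.23 = 8.77 dB.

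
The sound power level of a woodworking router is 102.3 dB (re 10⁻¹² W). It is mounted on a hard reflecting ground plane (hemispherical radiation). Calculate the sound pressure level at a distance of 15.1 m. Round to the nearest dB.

L_p = L_w − 10·log₁₀(2π·r²) with r = 15.1 m.
2π·r² = 1433 m², 10·log₁₀ of that is 31.561 dB.
L_p = 102.3 − 31.561 = 70.74 dB.

71 dB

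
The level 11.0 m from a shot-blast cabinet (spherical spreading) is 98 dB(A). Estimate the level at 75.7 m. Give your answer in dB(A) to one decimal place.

81.2 dB(A)

Spherical spreading from a point source gives a 20·log₁₀(r₂/r₁) drop.
L₂ = 98 − 20·log₁₀(75.7/11.0) = 98 − 16.754 = 81.25 dB(A).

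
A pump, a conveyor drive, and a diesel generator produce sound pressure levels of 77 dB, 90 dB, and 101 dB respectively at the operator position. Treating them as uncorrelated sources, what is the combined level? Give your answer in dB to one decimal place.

101.3 dB

Incoherent sources combine by intensity addition: L_total = 10·log₁₀(Σ 10^(L_i/10)).
Σ 10^(L/10) = 10^(77/10) + 10^(90/10) + 10^(101/10) = 1.364e+10.
L_total = 10·log₁₀(1.364e+10) = 101.35 dB.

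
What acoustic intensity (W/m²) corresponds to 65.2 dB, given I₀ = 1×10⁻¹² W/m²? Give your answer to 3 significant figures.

3.31e-06 W/m²

L = 10·log₁₀(I/I₀) ⇒ I = I₀·10^(L/10) = 10⁻¹² × 10^6.52.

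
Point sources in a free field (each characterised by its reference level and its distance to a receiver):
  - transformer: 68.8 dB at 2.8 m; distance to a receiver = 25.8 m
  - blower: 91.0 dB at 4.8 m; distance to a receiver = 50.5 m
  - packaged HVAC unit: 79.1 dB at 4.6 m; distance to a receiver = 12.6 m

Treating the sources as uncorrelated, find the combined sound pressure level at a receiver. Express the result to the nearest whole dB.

73 dB

Apply inverse-square spreading to bring every level to the receiver, then sum 10^(L/10).
transformer: 68.8 − 20·log₁₀(25.8/2.8) = 68.8 − 19.29 = 49.51 dB.
blower: 91.0 − 20·log₁₀(50.5/4.8) = 91.0 − 20.44 = 70.56 dB.
packaged HVAC unit: 79.1 − 20·log₁₀(12.6/4.6) = 79.1 − 8.75 = 70.35 dB.
Σ 10^(L/10) = 2.230e+07 → L_total = 10·log₁₀(2.230e+07) = 73.48 dB.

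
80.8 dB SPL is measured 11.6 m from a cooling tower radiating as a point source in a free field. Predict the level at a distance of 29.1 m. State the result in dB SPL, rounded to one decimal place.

For a point source, L₂ = L₁ − 20·log₁₀(r₂/r₁).
L₂ = 80.8 − 20·log₁₀(29.1/11.6) = 80.8 − 7.989 = 72.81 dB SPL.

72.8 dB SPL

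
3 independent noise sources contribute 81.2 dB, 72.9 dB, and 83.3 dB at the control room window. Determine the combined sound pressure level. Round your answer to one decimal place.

85.6 dB

Incoherent sources combine by intensity addition: L_total = 10·log₁₀(Σ 10^(L_i/10)).
Σ 10^(L/10) = 10^(81.2/10) + 10^(72.9/10) + 10^(83.3/10) = 3.651e+08.
L_total = 10·log₁₀(3.651e+08) = 85.62 dB.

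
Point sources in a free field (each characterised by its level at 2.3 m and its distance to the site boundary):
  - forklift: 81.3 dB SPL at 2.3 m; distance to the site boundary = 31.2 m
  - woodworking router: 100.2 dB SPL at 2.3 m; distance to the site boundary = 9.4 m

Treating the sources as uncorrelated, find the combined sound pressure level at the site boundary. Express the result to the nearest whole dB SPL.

Propagate each source to the receiver with L = L_ref − 20·log₁₀(r/r_ref), then add intensities.
forklift: 81.3 − 20·log₁₀(31.2/2.3) = 81.3 − 22.65 = 58.65 dB SPL.
woodworking router: 100.2 − 20·log₁₀(9.4/2.3) = 100.2 − 12.23 = 87.97 dB SPL.
Σ 10^(L/10) = 6.276e+08 → L_total = 10·log₁₀(6.276e+08) = 87.98 dB SPL.

88 dB SPL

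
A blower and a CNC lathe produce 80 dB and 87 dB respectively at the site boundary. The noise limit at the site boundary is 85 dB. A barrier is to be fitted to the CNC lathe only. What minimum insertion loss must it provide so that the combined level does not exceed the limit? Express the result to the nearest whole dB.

Everything except the CNC lathe sums to 10^(80/10) = 1.000e+08 in linear terms, 80.00 dB.
The limit corresponds to 10^(85/10) = 3.162e+08; subtracting the fixed part leaves 2.162e+08 for the CNC lathe, i.e. 83.35 dB.
Required insertion loss = 87 − 83.35 = 3.65 dB.

4 dB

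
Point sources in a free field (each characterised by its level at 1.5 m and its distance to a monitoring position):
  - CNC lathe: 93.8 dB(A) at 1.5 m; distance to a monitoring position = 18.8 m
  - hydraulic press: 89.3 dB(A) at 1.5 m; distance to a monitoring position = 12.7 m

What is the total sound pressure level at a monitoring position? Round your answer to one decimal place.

Propagate each source to the receiver with L = L_ref − 20·log₁₀(r/r_ref), then add intensities.
CNC lathe: 93.8 − 20·log₁₀(18.8/1.5) = 93.8 − 21.96 = 71.84 dB(A).
hydraulic press: 89.3 − 20·log₁₀(12.7/1.5) = 89.3 − 18.55 = 70.75 dB(A).
Σ 10^(L/10) = 2.714e+07 → L_total = 10·log₁₀(2.714e+07) = 74.34 dB(A).

74.3 dB(A)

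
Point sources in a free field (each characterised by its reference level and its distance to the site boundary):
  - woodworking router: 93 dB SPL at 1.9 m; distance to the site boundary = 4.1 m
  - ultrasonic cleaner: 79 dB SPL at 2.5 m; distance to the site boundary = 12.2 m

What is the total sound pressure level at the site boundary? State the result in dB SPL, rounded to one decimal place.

Apply inverse-square spreading to bring every level to the receiver, then sum 10^(L/10).
woodworking router: 93 − 20·log₁₀(4.1/1.9) = 93 − 6.68 = 86.32 dB SPL.
ultrasonic cleaner: 79 − 20·log₁₀(12.2/2.5) = 79 − 13.77 = 65.23 dB SPL.
Σ 10^(L/10) = 4.318e+08 → L_total = 10·log₁₀(4.318e+08) = 86.35 dB SPL.

86.4 dB SPL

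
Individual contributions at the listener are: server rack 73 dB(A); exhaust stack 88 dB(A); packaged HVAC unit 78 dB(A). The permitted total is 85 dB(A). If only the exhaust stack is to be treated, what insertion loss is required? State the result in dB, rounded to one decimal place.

Fixed contribution from the other sources: Σ 10^(L/10) = 10^(73/10) + 10^(78/10) = 8.305e+07 (79.19 dB(A)).
The limit corresponds to 10^(85/10) = 3.162e+08; subtracting the fixed part leaves 2.332e+08 for the exhaust stack, i.e. 83.68 dB(A).
So the exhaust stack must be reduced from 88 to 83.68 dB(A): IL = 4.32 dB.

4.3 dB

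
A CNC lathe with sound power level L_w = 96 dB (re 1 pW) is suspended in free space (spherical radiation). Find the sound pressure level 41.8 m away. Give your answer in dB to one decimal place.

L_p = L_w − 10·log₁₀(4π·r²) with r = 41.8 m.
4π·r² = 2.196e+04 m², 10·log₁₀ of that is 43.416 dB.
L_p = 96 − 43.416 = 52.58 dB.

52.6 dB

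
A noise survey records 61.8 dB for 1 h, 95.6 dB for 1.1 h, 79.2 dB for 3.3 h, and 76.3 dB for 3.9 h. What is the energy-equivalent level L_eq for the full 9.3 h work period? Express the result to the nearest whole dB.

The energy average is taken in the linear domain: L_eq = 10·log₁₀[(Σ tᵢ·10^(Lᵢ/10))/T], T = 9.3 h.
Σ tᵢ·10^(Lᵢ/10) = 1·10^(61.8/10) + 1.1·10^(95.6/10) + 3.3·10^(79.2/10) + 3.9·10^(76.3/10) = 4.436e+09.
L_eq = 10·log₁₀(4.436e+09/9.3) = 86.79 dB.

87 dB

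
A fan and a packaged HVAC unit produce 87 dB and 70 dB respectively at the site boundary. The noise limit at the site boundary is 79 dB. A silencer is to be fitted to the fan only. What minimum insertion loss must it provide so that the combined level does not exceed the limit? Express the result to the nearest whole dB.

9 dB

The untreated sources together contribute 10^(70/10) = 1.000e+07, i.e. 70.00 dB.
To meet 79 dB overall, the treated fan may contribute at most 10^(79/10) − 1.000e+07 = 6.943e+07, i.e. 78.42 dB.
Required insertion loss = 87 − 78.42 = 8.58 dB.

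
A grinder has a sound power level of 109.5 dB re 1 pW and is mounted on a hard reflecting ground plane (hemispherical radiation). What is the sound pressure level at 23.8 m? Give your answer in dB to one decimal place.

L_p = L_w − 10·log₁₀(2π·r²) with r = 23.8 m.
2π·r² = 3559 m², 10·log₁₀ of that is 35.513 dB.
L_p = 109.5 − 35.513 = 73.99 dB.

74.0 dB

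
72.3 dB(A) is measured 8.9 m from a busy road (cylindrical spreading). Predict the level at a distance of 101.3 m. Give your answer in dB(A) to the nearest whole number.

For a line source, L₂ = L₁ − 10·log₁₀(r₂/r₁).
L₂ = 72.3 − 10·log₁₀(101.3/8.9) = 72.3 − 10.562 = 61.74 dB(A).

62 dB(A)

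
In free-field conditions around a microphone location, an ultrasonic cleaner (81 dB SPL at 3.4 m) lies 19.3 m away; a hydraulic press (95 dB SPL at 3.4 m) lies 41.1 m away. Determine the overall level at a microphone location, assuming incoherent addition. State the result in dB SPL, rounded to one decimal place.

Apply inverse-square spreading to bring every level to the receiver, then sum 10^(L/10).
ultrasonic cleaner: 81 − 20·log₁₀(19.3/3.4) = 81 − 15.08 = 65.92 dB SPL.
hydraulic press: 95 − 20·log₁₀(41.1/3.4) = 95 − 21.65 = 73.35 dB SPL.
Σ 10^(L/10) = 2.555e+07 → L_total = 10·log₁₀(2.555e+07) = 74.07 dB SPL.

74.1 dB SPL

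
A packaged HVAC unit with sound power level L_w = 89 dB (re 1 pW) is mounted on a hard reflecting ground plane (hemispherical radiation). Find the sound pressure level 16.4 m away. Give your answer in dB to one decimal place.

L_p = L_w − 10·log₁₀(2π·r²) with r = 16.4 m.
2π·r² = 1690 m², 10·log₁₀ of that is 32.279 dB.
L_p = 89 − 32.279 = 56.72 dB.

56.7 dB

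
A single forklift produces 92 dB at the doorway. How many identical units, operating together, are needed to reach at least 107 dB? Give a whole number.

Need L₁ + 10·log₁₀ N ≥ 107, i.e. log₁₀ N ≥ 1.50.
N ≥ 10^(15.0/10) = 31.623, so N = 32.

32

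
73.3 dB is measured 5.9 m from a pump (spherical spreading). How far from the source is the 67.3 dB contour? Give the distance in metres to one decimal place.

Point-source spreading drops the level by 20·log₁₀(r₂/r₁); inverting, r₂/r₁ = 10^(ΔL/20).
r₂ = 5.9·10^((73.3−67.3)/20) = 5.9·10^(6.0/20) = 11.77 m.

11.8 m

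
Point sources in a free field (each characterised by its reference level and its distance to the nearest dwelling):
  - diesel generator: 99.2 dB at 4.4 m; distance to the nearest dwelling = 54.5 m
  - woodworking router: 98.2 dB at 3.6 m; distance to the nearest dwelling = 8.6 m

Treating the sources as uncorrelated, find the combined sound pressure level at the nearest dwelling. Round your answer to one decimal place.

Propagate each source to the receiver with L = L_ref − 20·log₁₀(r/r_ref), then add intensities.
diesel generator: 99.2 − 20·log₁₀(54.5/4.4) = 99.2 − 21.86 = 77.34 dB.
woodworking router: 98.2 − 20·log₁₀(8.6/3.6) = 98.2 − 7.56 = 90.64 dB.
Σ 10^(L/10) = 1.212e+09 → L_total = 10·log₁₀(1.212e+09) = 90.83 dB.

90.8 dB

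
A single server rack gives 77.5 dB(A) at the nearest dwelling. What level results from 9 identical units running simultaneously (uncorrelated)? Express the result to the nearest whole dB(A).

With 9 equal, uncorrelated contributions the intensity is 9× that of one unit, giving a rise of 10·log₁₀ 9.
L_total = 77.5 + 10·log₁₀(9) = 77.5 + 9.542 = 87.04 dB(A).

87 dB(A)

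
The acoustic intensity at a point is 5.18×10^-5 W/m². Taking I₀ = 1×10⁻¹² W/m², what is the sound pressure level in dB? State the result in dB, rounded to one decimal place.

Dividing by I₀ shifts the exponent by 12: I/I₀ = 5.18×10^7.
L = 10·(0.7143 + 7) = 77.14 dB.

77.1 dB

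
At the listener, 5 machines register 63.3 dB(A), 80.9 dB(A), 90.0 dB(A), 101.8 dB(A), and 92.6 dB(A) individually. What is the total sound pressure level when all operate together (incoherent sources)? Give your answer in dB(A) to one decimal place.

For uncorrelated sources the intensities add, so convert each level to linear form, sum, and take 10·log₁₀ of the total.
Σ 10^(L/10) = 10^(63.3/10) + 10^(80.9/10) + 10^(90.0/10) + 10^(101.8/10) + 10^(92.6/10) = 1.808e+10.
L_total = 10·log₁₀(1.808e+10) = 102.57 dB(A).

102.6 dB(A)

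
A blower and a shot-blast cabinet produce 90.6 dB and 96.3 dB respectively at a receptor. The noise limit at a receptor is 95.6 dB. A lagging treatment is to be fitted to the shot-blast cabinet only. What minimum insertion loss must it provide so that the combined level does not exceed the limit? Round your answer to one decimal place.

2.4 dB

Everything except the shot-blast cabinet sums to 10^(90.6/10) = 1.148e+09 in linear terms, 90.60 dB.
To meet 95.6 dB overall, the treated shot-blast cabinet may contribute at most 10^(95.6/10) − 1.148e+09 = 2.483e+09, i.e. 93.95 dB.
Required insertion loss = 96.3 − 93.95 = 2.35 dB.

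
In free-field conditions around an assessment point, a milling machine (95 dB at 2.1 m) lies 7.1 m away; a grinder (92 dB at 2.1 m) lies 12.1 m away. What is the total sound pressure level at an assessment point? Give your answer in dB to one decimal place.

85.1 dB

Propagate each source to the receiver with L = L_ref − 20·log₁₀(r/r_ref), then add intensities.
milling machine: 95 − 20·log₁₀(7.1/2.1) = 95 − 10.58 = 84.42 dB.
grinder: 92 − 20·log₁₀(12.1/2.1) = 92 − 15.21 = 76.79 dB.
Σ 10^(L/10) = 3.244e+08 → L_total = 10·log₁₀(3.244e+08) = 85.11 dB.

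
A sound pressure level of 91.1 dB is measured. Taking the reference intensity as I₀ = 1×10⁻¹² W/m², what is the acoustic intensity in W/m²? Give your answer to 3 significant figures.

0.00129 W/m²

I/I₀ = 10^(91.1/10) = 1.288e+09, so I = 1.288e+09 × 10⁻¹² W/m².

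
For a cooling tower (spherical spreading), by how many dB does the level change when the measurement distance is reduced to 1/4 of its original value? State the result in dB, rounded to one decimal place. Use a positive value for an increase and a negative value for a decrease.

With spherical spreading the level changes by −20·log₁₀(r₂/r₁).
ΔL = −20·log₁₀(0.25) = +12.04 dB.

+12.0 dB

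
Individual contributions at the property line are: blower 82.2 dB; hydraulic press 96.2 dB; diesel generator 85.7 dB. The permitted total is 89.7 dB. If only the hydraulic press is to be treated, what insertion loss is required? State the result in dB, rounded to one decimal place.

10.2 dB

The untreated sources together contribute 10^(82.2/10) + 10^(85.7/10) = 5.375e+08, i.e. 87.30 dB.
To meet 89.7 dB overall, the treated hydraulic press may contribute at most 10^(89.7/10) − 5.375e+08 = 3.958e+08, i.e. 85.97 dB.
Required insertion loss = 96.2 − 85.97 = 10.23 dB.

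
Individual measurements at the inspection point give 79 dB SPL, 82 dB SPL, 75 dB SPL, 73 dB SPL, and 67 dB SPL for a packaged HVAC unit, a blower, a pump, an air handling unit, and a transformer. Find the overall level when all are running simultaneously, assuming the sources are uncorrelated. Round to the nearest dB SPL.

85 dB SPL

For uncorrelated sources the intensities add, so convert each level to linear form, sum, and take 10·log₁₀ of the total.
Σ 10^(L/10) = 10^(79/10) + 10^(82/10) + 10^(75/10) + 10^(73/10) + 10^(67/10) = 2.945e+08.
L_total = 10·log₁₀(2.945e+08) = 84.69 dB SPL.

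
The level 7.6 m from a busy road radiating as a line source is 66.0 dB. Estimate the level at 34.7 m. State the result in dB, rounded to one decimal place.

59.4 dB

Cylindrical spreading from a line source gives a 10·log₁₀(r₂/r₁) drop.
L₂ = 66.0 − 10·log₁₀(34.7/7.6) = 66.0 − 6.595 = 59.40 dB.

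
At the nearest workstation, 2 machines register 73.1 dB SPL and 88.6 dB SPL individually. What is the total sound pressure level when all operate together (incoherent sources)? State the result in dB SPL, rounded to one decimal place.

For uncorrelated sources the intensities add, so convert each level to linear form, sum, and take 10·log₁₀ of the total.
Σ 10^(L/10) = 10^(73.1/10) + 10^(88.6/10) = 7.449e+08.
L_total = 10·log₁₀(7.449e+08) = 88.72 dB SPL.

88.7 dB SPL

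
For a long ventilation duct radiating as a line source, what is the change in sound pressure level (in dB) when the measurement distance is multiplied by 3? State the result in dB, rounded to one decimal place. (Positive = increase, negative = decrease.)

-4.8 dB

Line-source spreading: ΔL = −10·log₁₀(r₂/r₁).
ΔL = −10·log₁₀(3) = -4.77 dB.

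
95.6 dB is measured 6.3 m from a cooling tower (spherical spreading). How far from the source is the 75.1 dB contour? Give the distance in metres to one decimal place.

The 20.5 dB drop corresponds to a distance ratio of 10^(20.5/20) for a point source.
r₂ = 6.3·10^((95.6−75.1)/20) = 6.3·10^(20.5/20) = 66.73 m.

66.7 m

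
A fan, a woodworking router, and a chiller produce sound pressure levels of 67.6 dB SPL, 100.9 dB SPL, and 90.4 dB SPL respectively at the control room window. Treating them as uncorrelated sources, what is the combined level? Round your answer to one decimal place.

Incoherent sources combine by intensity addition: L_total = 10·log₁₀(Σ 10^(L_i/10)).
Σ 10^(L/10) = 10^(67.6/10) + 10^(100.9/10) + 10^(90.4/10) = 1.340e+10.
L_total = 10·log₁₀(1.340e+10) = 101.27 dB SPL.

101.3 dB SPL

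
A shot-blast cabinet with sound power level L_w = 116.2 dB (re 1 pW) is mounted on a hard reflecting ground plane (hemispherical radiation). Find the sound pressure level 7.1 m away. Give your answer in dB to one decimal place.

Free-field hemispherical radiation: L_p = L_w − 10·log₁₀(2π·r²), r = 7.1 m.
2π·r² = 316.7 m², 10·log₁₀ of that is 25.007 dB.
L_p = 116.2 − 25.007 = 91.19 dB.

91.2 dB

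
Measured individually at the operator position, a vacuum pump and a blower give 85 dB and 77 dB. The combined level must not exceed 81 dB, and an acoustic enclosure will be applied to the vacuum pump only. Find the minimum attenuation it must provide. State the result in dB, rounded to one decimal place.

Fixed contribution from the other source: Σ 10^(L/10) = 10^(77/10) = 5.012e+07 (77.00 dB).
The limit corresponds to 10^(81/10) = 1.259e+08; subtracting the fixed part leaves 7.577e+07 for the vacuum pump, i.e. 78.80 dB.
So the vacuum pump must be reduced from 85 to 78.80 dB: IL = 6.20 dB.

6.2 dB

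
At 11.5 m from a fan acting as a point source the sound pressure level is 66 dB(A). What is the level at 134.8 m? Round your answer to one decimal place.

44.6 dB(A)

Point-source attenuation: ΔL = 20·log₁₀(r₂/r₁) = 20·log₁₀(134.8/11.5) = 21.380 dB.
L₂ = 66 − 20·log₁₀(134.8/11.5) = 66 − 21.380 = 44.62 dB(A).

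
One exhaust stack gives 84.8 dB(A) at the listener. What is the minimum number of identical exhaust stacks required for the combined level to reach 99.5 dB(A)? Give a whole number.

The shortfall is 99.5 − 84.8 = 14.7 dB, and N units add 10·log₁₀ N, so need 10·log₁₀ N ≥ 14.7.
N ≥ 10^(14.7/10) = 29.512, so N = 30.

30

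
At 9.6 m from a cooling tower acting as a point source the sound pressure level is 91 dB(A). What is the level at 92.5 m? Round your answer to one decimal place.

For a point source, L₂ = L₁ − 20·log₁₀(r₂/r₁).
L₂ = 91 − 20·log₁₀(92.5/9.6) = 91 − 19.677 = 71.32 dB(A).

71.3 dB(A)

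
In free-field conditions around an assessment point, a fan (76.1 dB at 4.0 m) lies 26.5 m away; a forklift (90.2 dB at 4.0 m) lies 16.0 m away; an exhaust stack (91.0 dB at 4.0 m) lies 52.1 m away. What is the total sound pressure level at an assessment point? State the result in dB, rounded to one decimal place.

78.7 dB

Propagate each source to the receiver with L = L_ref − 20·log₁₀(r/r_ref), then add intensities.
fan: 76.1 − 20·log₁₀(26.5/4.0) = 76.1 − 16.42 = 59.68 dB.
forklift: 90.2 − 20·log₁₀(16.0/4.0) = 90.2 − 12.04 = 78.16 dB.
exhaust stack: 91.0 − 20·log₁₀(52.1/4.0) = 91.0 − 22.30 = 68.70 dB.
Σ 10^(L/10) = 7.379e+07 → L_total = 10·log₁₀(7.379e+07) = 78.68 dB.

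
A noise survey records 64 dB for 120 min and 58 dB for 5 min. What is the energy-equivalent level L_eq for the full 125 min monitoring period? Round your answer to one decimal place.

63.9 dB

Weight each interval's intensity by its duration and average over T = 125 min:
Σ tᵢ·10^(Lᵢ/10) = 120·10^(64/10) + 5·10^(58/10) = 3.046e+08.
L_eq = 10·log₁₀(3.046e+08/125) = 63.87 dB.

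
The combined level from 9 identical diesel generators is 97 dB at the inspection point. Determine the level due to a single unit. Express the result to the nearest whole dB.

87 dB

For N identical incoherent sources L_total = L₁ + 10·log₁₀ N, so L₁ = 97 − 10·log₁₀(9) = 97 − 9.542.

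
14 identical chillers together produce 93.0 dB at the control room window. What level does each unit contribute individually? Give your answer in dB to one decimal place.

14 equal contributions raise the level by 10·log₁₀ 14 = 11.461 dB, so each unit alone gives 93.0 − 11.461.

81.5 dB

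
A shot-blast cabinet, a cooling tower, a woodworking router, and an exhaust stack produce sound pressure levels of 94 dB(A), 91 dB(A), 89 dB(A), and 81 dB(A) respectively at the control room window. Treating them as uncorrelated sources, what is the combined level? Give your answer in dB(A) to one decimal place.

96.7 dB(A)

For uncorrelated sources the intensities add, so convert each level to linear form, sum, and take 10·log₁₀ of the total.
Σ 10^(L/10) = 10^(94/10) + 10^(91/10) + 10^(89/10) + 10^(81/10) = 4.691e+09.
L_total = 10·log₁₀(4.691e+09) = 96.71 dB(A).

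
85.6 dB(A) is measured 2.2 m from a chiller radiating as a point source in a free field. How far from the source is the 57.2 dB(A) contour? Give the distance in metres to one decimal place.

57.9 m

The 28.4 dB drop corresponds to a distance ratio of 10^(28.4/20) for a point source.
r₂ = 2.2·10^((85.6−57.2)/20) = 2.2·10^(28.4/20) = 57.87 m.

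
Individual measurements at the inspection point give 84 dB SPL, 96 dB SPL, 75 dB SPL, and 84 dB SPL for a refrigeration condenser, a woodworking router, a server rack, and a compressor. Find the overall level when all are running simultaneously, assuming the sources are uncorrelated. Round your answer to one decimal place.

96.5 dB SPL

Incoherent sources combine by intensity addition: L_total = 10·log₁₀(Σ 10^(L_i/10)).
Σ 10^(L/10) = 10^(84/10) + 10^(96/10) + 10^(75/10) + 10^(84/10) = 4.515e+09.
L_total = 10·log₁₀(4.515e+09) = 96.55 dB SPL.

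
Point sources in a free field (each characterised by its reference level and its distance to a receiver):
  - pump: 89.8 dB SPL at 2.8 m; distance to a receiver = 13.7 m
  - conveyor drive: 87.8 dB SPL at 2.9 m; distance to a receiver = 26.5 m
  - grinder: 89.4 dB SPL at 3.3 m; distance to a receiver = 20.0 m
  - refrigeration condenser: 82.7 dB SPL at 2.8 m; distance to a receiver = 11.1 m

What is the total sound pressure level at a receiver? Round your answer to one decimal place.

79.2 dB SPL

Apply inverse-square spreading to bring every level to the receiver, then sum 10^(L/10).
pump: 89.8 − 20·log₁₀(13.7/2.8) = 89.8 − 13.79 = 76.01 dB SPL.
conveyor drive: 87.8 − 20·log₁₀(26.5/2.9) = 87.8 − 19.22 = 68.58 dB SPL.
grinder: 89.4 − 20·log₁₀(20.0/3.3) = 89.4 − 15.65 = 73.75 dB SPL.
refrigeration condenser: 82.7 − 20·log₁₀(11.1/2.8) = 82.7 − 11.96 = 70.74 dB SPL.
Σ 10^(L/10) = 8.267e+07 → L_total = 10·log₁₀(8.267e+07) = 79.17 dB SPL.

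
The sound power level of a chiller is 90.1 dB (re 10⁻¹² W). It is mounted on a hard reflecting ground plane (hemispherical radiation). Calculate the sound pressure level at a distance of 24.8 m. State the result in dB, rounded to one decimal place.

Free-field hemispherical radiation: L_p = L_w − 10·log₁₀(2π·r²), r = 24.8 m.
2π·r² = 3864 m², 10·log₁₀ of that is 35.871 dB.
L_p = 90.1 − 35.871 = 54.23 dB.

54.2 dB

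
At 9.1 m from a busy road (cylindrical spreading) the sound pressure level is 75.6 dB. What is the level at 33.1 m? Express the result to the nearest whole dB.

70 dB

For a line source, L₂ = L₁ − 10·log₁₀(r₂/r₁).
L₂ = 75.6 − 10·log₁₀(33.1/9.1) = 75.6 − 5.608 = 69.99 dB.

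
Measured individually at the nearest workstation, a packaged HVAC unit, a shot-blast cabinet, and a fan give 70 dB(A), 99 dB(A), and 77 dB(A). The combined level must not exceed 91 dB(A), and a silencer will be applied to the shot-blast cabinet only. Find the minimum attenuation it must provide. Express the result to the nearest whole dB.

Everything except the shot-blast cabinet sums to 10^(70/10) + 10^(77/10) = 6.012e+07 in linear terms, 77.79 dB(A).
The limit corresponds to 10^(91/10) = 1.259e+09; subtracting the fixed part leaves 1.199e+09 for the shot-blast cabinet, i.e. 90.79 dB(A).
So the shot-blast cabinet must be reduced from 99 to 90.79 dB(A): IL = 8.21 dB.

8 dB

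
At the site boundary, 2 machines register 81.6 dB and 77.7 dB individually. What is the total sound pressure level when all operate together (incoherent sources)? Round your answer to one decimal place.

83.1 dB

Incoherent sources combine by intensity addition: L_total = 10·log₁₀(Σ 10^(L_i/10)).
Σ 10^(L/10) = 10^(81.6/10) + 10^(77.7/10) = 2.034e+08.
L_total = 10·log₁₀(2.034e+08) = 83.08 dB.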